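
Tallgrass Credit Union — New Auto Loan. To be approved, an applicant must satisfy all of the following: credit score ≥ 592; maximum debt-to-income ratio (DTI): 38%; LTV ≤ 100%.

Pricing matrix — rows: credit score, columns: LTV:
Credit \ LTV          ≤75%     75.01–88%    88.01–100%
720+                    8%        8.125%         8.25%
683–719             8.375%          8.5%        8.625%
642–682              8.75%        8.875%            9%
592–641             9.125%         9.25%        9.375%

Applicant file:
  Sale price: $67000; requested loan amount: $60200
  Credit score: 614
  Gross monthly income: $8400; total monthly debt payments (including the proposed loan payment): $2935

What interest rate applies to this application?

Credit score 614 ≥ 592; DTI = 2,935/8,400 = 34.9% ≤ 38%
LTV: 60,200 ÷ 67,000 = 89.9%, within 100% cap
Credit 614 → row 592–641; LTV 89.9% → column 88.01–100%. Grid cell → 9.375%.

9.375%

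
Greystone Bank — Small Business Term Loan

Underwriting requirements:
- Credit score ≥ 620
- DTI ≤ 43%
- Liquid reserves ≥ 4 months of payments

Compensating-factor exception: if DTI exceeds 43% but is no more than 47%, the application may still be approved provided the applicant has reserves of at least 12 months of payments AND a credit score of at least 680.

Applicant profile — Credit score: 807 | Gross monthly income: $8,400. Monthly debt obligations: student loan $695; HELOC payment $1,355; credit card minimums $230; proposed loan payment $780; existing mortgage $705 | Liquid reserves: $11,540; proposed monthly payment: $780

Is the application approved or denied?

Credit score 807 ≥ 620 (meets base)
Total debts = (695 + 1,355 + 230 + 780 + 705) = 3,765. DTI: 3,765 ÷ 8,400 = 44.8%, over the 43% base limit.
Liquid reserves cover 11,540/780 = 14.8 months — ≥ 4 required
DTI 44.8% is within the 43%–47% exception band; checking compensating factors.
Reserves 14.8 ≥ 12 months; credit score 807 ≥ 680.
Both override conditions satisfied; DTI exception granted.

Approved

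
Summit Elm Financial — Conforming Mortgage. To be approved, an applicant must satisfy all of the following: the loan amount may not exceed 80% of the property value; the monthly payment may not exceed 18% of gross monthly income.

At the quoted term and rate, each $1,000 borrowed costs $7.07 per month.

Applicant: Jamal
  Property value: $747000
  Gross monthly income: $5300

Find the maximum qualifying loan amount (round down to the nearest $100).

$134,900

Payment cap: 18% × $5,300 = $954/month.
At $7.07 per $1,000, that supports 954/7.07 × 1,000 ≈ $134,936 → $134,900.
LTV cap: 80% × $747,000 = $597,600 → $597,600.
Binding constraint: payment-to-income.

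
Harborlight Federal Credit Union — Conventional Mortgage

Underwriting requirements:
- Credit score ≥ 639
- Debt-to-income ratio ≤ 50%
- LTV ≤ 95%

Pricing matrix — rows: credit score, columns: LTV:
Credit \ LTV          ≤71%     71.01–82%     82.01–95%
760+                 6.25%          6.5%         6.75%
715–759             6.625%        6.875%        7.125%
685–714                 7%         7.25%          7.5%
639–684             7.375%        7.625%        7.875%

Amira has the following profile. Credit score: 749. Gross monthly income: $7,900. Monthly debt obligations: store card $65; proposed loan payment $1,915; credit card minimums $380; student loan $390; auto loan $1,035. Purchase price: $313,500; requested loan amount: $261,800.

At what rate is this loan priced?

Credit score 749 ≥ 639; Total monthly debts = (65 + 1,915 + 380 + 390 + 1,035) = 3,785. Debt-to-income = 3,785/7,900 = 47.9% — meets 50% limit
LTV: 261,800 ÷ 313,500 = 83.5%, within 95% cap
Credit 749 → row 715–759; LTV 83.5% → column 82.01–95%. Grid cell → 7.125%.

7.125%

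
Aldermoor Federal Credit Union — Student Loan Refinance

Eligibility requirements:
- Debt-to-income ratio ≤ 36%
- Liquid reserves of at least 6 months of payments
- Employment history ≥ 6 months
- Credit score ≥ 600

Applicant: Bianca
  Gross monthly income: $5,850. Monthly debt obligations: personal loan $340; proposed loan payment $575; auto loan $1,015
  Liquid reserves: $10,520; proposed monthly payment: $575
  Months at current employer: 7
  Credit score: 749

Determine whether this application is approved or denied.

Approved

Total monthly debts = (340 + 575 + 1,015) = 1,930. Debt-to-income = 1,930/5,850 = 33% — meets 36% limit
Liquid reserves cover 10,520/575 = 18.3 months — ≥ 6 required
Employment 7 ≥ 6 months
Credit score 749 ≥ 600 (meets)
All criteria satisfied.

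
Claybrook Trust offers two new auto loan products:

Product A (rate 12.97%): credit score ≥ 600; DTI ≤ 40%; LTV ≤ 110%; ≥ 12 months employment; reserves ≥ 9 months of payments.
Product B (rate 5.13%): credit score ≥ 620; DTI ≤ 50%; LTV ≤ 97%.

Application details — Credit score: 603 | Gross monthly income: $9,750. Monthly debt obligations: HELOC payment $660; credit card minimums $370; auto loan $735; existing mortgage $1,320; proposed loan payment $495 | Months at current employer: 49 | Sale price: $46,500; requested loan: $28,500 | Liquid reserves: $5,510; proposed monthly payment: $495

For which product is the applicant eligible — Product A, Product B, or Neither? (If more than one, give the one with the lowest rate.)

Product A

Total debts = (660 + 370 + 735 + 1,320 + 495) = 3,580; DTI = 3,580/9,750 = 36.7%.
LTV = 28,500/46,500 = 61.3%.
Reserves = 5,510/495 = 11.1 months.
Product A: score 603 ≥ 600; DTI 36.7% ≤ 40%; LTV 61.3% ≤ 110%; employment 49 ≥ 12 mo; reserves 11.1 ≥ 9 mo → qualifies.
Product B: score 603 < 620; DTI 36.7% ≤ 50%; LTV 61.3% ≤ 97% → does not qualify.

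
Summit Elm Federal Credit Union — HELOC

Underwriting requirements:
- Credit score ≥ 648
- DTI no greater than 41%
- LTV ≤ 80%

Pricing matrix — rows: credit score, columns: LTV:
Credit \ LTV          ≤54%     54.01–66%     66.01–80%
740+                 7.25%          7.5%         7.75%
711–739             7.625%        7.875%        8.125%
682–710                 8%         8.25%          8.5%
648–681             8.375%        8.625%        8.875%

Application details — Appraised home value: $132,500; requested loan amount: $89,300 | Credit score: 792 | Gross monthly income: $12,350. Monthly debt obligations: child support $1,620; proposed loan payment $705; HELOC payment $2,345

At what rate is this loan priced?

7.75%

Credit score 792 ≥ 648; Total monthly debts = (1,620 + 705 + 2,345) = 4,670. DTI = 4,670/12,350 = 37.8% ≤ 41%
Loan-to-value = 89,300/132,500 = 67.4% — pass (80% max)
Row: 792 falls in 740+. Column: 67.4% falls in 66.01–80%. Rate = 7.75%.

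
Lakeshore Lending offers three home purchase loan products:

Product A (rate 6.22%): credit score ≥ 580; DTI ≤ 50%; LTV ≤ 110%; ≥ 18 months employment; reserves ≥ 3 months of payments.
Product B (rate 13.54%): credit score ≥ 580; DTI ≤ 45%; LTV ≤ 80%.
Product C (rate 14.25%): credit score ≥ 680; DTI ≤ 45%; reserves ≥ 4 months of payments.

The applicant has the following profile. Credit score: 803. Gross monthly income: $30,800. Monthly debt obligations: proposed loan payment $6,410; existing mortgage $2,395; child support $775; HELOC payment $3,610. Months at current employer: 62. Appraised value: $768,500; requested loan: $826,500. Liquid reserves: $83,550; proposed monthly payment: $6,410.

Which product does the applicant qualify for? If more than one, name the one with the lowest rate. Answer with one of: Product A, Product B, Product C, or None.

Product A

Total debts = (6,410 + 2,395 + 775 + 3,610) = 13,190; DTI = 13,190/30,800 = 42.8%.
LTV = 826,500/768,500 = 107.5%.
Reserves = 83,550/6,410 = 13.0 months.
Product A: score 803 ≥ 580; DTI 42.8% ≤ 50%; LTV 107.5% ≤ 110%; employment 62 ≥ 18 mo; reserves 13.0 ≥ 3 mo → qualifies.
Product B: score 803 ≥ 580; DTI 42.8% ≤ 45%; LTV 107.5% > 80% → does not qualify.
Product C: score 803 ≥ 680; DTI 42.8% ≤ 45%; reserves 13.0 ≥ 4 mo → qualifies.
Qualifying: Product A, Product C. Lowest rate is 6.22% → Product A.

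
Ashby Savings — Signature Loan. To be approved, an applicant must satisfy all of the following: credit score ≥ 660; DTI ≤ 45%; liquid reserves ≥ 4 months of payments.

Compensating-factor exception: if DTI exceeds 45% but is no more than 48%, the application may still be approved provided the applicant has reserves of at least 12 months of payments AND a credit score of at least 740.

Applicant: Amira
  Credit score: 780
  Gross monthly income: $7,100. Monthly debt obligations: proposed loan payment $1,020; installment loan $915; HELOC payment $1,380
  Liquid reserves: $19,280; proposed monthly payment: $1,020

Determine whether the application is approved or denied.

Approved

Credit score 780 ≥ 660 (meets base)
Total debts = (1,020 + 915 + 1,380) = 3,315. DTI: 3,315 ÷ 7,100 = 46.7%, over the 45% base limit.
Liquid reserves cover 19,280/1,020 = 18.9 months — ≥ 4 required
46.7% falls in the override range (45%–48%), so the compensating-factor test applies.
Override check — reserves: 18.9 mo (ok); score: 780 (ok).
Both override conditions satisfied; DTI exception granted.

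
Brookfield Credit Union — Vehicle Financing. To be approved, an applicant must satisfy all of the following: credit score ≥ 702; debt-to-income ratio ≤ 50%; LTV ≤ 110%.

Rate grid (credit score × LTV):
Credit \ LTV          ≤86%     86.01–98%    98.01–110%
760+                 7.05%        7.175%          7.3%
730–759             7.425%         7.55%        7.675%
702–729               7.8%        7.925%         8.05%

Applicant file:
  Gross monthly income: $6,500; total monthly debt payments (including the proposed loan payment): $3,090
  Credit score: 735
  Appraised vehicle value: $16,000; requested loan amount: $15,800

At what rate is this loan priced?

7.675%

Credit score 735 ≥ 702; Debt-to-income = 3,090/6,500 = 47.5% — meets 50% limit
LTV = 15,800/16,000 = 98.8% ≤ 110%
Row: 735 falls in 730–759. Column: 98.8% falls in 98.01–110%. Rate = 7.675%.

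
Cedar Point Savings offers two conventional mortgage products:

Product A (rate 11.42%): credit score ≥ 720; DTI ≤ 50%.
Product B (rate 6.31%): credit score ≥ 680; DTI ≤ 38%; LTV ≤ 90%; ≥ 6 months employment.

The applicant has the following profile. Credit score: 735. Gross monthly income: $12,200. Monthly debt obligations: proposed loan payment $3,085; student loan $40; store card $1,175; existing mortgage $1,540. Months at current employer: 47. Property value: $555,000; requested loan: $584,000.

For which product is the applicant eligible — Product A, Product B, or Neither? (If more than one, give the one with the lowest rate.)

Total debts = (3,085 + 40 + 1,175 + 1,540) = 5,840; DTI = 5,840/12,200 = 47.9%.
LTV = 584,000/555,000 = 105.2%.
Product A: score 735 ≥ 720; DTI 47.9% ≤ 50% → qualifies.
Product B: score 735 ≥ 680; DTI 47.9% > 38%; LTV 105.2% > 90%; employment 47 ≥ 6 mo → does not qualify.

Product A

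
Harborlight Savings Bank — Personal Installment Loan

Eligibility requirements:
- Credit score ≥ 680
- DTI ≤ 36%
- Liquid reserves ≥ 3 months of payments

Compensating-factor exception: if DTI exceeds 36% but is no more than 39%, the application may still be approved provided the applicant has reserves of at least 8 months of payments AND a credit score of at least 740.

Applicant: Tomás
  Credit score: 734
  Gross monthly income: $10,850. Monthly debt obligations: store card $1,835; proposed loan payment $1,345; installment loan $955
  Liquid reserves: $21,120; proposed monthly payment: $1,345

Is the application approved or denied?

Denied

Credit score 734 ≥ 680 (meets base)
Total debts = (1,835 + 1,345 + 955) = 4,135. DTI: 4,135 ÷ 10,850 = 38.1%, over the 36% base limit.
Reserves: 21,120 ÷ 1,345 = 15.7 months (meets 3-month minimum)
DTI 38.1% is within the 36%–39% exception band; checking compensating factors.
Override check — reserves: 15.7 mo (ok); score: 734 (below 740).
Override conditions not both satisfied; exception does not apply.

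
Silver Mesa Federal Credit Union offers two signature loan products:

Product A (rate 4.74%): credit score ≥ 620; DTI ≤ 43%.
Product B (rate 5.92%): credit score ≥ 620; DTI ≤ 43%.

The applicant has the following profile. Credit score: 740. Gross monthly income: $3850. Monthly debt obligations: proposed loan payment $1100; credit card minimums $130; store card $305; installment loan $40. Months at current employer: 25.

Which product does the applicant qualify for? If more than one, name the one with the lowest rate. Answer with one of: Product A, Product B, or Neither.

Total debts = (1,100 + 130 + 305 + 40) = 1,575; DTI = 1,575/3,850 = 40.9%.
Product A: score 740 ≥ 620; DTI 40.9% ≤ 43% → qualifies.
Product B: score 740 ≥ 620; DTI 40.9% ≤ 43% → qualifies.
Qualifying: Product A, Product B. Lowest rate is 4.74% → Product A.

Product A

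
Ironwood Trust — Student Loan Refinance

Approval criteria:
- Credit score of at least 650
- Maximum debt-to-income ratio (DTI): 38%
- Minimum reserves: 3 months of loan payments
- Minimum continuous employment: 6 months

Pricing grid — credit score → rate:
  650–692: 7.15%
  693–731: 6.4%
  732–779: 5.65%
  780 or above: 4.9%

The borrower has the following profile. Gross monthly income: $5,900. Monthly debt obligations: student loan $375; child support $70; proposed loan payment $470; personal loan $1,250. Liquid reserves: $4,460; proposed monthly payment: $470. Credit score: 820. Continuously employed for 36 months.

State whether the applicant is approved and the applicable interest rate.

Approved at 4.9%

Credit score 820 ≥ 650 (meets minimum)
Total monthly debts = (375 + 70 + 470 + 1,250) = 2,165. Debt-to-income = 2,165/5,900 = 36.7% — meets 38% limit
Employment 36 ≥ 6 months
Reserves: 4,460 ÷ 470 = 9.5 months (meets 3-month minimum)
All requirements met. Score 820 falls in the 780 or above tier → 4.9%.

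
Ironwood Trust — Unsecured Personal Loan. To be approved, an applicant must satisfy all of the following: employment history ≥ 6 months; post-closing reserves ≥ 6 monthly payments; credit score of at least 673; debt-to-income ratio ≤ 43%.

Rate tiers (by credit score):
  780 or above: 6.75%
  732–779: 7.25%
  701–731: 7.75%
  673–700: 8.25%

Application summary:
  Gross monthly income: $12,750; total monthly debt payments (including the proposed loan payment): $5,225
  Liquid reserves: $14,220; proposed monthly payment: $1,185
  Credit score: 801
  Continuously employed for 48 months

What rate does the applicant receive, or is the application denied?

Credit score 801 ≥ 673 (meets minimum)
Liquid reserves cover 14,220/1,185 = 12.0 months — ≥ 6 required
DTI = 5,225/12,750 = 41% ≤ 43%
Employment 48 ≥ 6 months
All requirements met. Score 801 falls in the 780 or above tier → 6.75%.

Approved at 6.75%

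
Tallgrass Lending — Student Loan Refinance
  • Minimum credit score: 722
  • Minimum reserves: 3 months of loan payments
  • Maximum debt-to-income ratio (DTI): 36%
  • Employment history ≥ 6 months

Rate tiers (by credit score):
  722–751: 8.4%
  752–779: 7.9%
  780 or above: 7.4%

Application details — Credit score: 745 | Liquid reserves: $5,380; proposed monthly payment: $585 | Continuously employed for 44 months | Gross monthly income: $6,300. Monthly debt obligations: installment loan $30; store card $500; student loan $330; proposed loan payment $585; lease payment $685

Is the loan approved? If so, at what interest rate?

Credit score 745 ≥ 722 (meets minimum)
Total monthly debts = (30 + 500 + 330 + 585 + 685) = 2,130. Debt-to-income = 2,130/6,300 = 33.8% — meets 36% limit
Employment 44 ≥ 6 months
Liquid reserves cover 5,380/585 = 9.2 months — ≥ 3 required
All requirements met. Score 745 falls in the 722–751 tier → 8.4%.

Approved at 8.4%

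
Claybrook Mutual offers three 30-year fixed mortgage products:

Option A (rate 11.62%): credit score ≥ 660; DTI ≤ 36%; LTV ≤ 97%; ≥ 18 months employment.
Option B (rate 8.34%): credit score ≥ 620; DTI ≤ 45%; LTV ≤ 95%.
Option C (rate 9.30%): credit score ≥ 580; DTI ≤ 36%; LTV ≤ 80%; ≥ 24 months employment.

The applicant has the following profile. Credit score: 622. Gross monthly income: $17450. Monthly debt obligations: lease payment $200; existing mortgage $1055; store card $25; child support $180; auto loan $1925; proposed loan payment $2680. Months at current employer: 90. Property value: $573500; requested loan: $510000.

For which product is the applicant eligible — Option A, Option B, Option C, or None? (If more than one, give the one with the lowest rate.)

Option B

Total debts = (200 + 1,055 + 25 + 180 + 1,925 + 2,680) = 6,065; DTI = 6,065/17,450 = 34.8%.
LTV = 510,000/573,500 = 88.9%.
Option A: score 622 < 660; DTI 34.8% ≤ 36%; LTV 88.9% ≤ 97%; employment 90 ≥ 18 mo → does not qualify.
Option B: score 622 ≥ 620; DTI 34.8% ≤ 45%; LTV 88.9% ≤ 95% → qualifies.
Option C: score 622 ≥ 580; DTI 34.8% ≤ 36%; LTV 88.9% > 80%; employment 90 ≥ 24 mo → does not qualify.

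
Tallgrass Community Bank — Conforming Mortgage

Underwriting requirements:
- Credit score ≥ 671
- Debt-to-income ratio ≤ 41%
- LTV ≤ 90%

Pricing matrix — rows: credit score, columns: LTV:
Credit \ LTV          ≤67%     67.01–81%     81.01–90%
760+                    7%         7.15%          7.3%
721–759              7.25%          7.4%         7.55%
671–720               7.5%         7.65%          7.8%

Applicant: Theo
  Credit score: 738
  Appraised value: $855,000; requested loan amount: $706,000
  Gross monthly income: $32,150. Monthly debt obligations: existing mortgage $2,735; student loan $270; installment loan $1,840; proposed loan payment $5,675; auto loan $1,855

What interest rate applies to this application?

7.55%

Credit score 738 ≥ 671; Total monthly debts = (2,735 + 270 + 1,840 + 5,675 + 1,855) = 12,375. DTI = 12,375/32,150 = 38.5% ≤ 41%
Loan-to-value = 706,000/855,000 = 82.6% — pass (90% max)
Credit 738 → row 721–759; LTV 82.6% → column 81.01–90%. Grid cell → 7.55%.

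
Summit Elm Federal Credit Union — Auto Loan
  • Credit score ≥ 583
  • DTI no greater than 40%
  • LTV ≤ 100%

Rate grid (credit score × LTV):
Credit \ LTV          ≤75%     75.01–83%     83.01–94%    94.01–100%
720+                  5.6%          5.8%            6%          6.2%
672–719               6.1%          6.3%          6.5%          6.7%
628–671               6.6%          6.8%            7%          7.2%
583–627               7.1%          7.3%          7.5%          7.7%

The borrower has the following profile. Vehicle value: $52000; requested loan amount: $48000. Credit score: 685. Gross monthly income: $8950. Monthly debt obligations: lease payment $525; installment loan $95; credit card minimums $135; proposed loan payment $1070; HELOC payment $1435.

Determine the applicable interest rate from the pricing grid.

Credit score 685 ≥ 583; Total monthly debts = (525 + 95 + 135 + 1,070 + 1,435) = 3,260. DTI = 3,260/8,950 = 36.4% ≤ 40%
LTV: 48,000 ÷ 52,000 = 92.3%, within 100% cap
Row: 685 falls in 672–719. Column: 92.3% falls in 83.01–94%. Rate = 6.5%.

6.5%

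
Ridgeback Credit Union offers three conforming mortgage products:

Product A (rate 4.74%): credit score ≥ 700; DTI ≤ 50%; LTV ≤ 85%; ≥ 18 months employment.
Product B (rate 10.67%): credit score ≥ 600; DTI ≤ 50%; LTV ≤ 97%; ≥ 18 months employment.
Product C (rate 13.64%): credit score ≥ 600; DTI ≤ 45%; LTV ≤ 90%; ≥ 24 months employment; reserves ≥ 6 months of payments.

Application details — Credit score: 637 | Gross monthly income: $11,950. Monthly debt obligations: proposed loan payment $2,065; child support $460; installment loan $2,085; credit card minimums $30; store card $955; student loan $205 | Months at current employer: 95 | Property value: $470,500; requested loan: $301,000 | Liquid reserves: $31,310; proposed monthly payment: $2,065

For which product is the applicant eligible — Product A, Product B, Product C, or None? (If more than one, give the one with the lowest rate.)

Product B

Total debts = (2,065 + 460 + 2,085 + 30 + 955 + 205) = 5,800; DTI = 5,800/11,950 = 48.5%.
LTV = 301,000/470,500 = 64%.
Reserves = 31,310/2,065 = 15.2 months.
Product A: score 637 < 700; DTI 48.5% ≤ 50%; LTV 64% ≤ 85%; employment 95 ≥ 18 mo → does not qualify.
Product B: score 637 ≥ 600; DTI 48.5% ≤ 50%; LTV 64% ≤ 97%; employment 95 ≥ 18 mo → qualifies.
Product C: score 637 ≥ 600; DTI 48.5% > 45%; LTV 64% ≤ 90%; employment 95 ≥ 24 mo; reserves 15.2 ≥ 6 mo → does not qualify.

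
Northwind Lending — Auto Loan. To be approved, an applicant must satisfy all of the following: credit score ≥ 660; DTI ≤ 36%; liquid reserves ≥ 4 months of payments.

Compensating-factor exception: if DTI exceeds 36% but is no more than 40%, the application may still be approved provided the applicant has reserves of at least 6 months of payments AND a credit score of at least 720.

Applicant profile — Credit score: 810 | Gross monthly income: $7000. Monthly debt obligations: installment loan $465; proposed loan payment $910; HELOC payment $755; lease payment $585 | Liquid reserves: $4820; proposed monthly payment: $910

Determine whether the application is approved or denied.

Denied

Credit score 810 ≥ 660 (meets base)
Total debts = (465 + 910 + 755 + 585) = 2,715. DTI = 2,715/7,000 = 38.8% > 36% — standard DTI limit exceeded.
Liquid reserves cover 4,820/910 = 5.3 months — ≥ 4 required
38.8% falls in the override range (36%–40%), so the compensating-factor test applies.
Reserves 5.3 < 6 months; credit score 810 ≥ 720.
Compensating-factor requirement not fully met.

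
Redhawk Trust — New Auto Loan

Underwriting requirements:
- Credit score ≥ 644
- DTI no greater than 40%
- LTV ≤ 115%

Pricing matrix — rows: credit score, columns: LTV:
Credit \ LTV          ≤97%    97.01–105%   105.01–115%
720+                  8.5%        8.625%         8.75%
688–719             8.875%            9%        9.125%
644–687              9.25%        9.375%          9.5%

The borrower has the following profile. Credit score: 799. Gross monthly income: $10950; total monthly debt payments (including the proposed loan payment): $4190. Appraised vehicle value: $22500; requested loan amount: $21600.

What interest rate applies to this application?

8.5%

Credit score 799 ≥ 644; Debt-to-income = 4,190/10,950 = 38.3% — meets 40% limit
Loan-to-value = 21,600/22,500 = 96% — pass (115% max)
Score 799 is in the 720+ band; LTV 96% is in the ≤97% band → 8.5%.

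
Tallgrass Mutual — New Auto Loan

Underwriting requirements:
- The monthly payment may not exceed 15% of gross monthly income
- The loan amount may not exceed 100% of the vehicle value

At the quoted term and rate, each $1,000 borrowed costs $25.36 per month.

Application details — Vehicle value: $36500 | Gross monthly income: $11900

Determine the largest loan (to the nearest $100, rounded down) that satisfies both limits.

$36,500

Payment cap: 15% × $11,900 = $1,785/month.
At $25.36 per $1,000, that supports 1,785/25.36 × 1,000 ≈ $70,386 → $70,300.
LTV cap: 100% × $36,500 = $36,500 → $36,500.
Binding constraint: loan-to-value.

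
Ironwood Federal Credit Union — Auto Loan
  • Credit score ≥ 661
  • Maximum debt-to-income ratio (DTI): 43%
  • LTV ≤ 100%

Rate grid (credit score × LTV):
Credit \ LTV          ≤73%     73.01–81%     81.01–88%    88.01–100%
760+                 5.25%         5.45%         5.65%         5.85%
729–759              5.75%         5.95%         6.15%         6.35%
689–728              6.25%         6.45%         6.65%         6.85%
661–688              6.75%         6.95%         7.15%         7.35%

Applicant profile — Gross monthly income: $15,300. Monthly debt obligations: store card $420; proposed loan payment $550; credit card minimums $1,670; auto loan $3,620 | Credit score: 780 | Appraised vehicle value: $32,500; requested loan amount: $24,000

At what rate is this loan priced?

Credit score 780 ≥ 661; Total monthly debts = (420 + 550 + 1,670 + 3,620) = 6,260. DTI: 6,260 ÷ 15,300 = 40.9%, within the 43% cap
LTV: 24,000 ÷ 32,500 = 73.8%, within 100% cap
Row: 780 falls in 760+. Column: 73.8% falls in 73.01–81%. Rate = 5.45%.

5.45%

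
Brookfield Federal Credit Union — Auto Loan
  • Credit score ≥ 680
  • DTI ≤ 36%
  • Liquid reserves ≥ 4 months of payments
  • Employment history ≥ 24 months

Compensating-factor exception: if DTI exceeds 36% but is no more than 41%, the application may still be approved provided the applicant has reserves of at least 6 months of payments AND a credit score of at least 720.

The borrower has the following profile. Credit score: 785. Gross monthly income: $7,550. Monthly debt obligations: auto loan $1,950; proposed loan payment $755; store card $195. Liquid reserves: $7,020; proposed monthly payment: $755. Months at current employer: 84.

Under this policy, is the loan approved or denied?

Approved

Credit score 785 ≥ 680 (meets base)
Total debts = (1,950 + 755 + 195) = 2,900. DTI: 2,900 ÷ 7,550 = 38.4%, over the 36% base limit.
Reserves = 7,020/755 = 9.3 months ≥ 4
Employment 84 ≥ 24 months
DTI 38.4% is within the 36%–41% exception band; checking compensating factors.
Reserves 9.3 ≥ 6 months; credit score 785 ≥ 720.
Both override conditions satisfied; DTI exception granted.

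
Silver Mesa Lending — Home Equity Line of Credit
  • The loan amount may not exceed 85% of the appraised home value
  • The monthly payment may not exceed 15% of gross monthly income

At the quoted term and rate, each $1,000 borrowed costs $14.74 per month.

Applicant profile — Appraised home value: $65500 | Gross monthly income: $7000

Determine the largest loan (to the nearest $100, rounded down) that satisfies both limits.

Payment cap: 15% × $7,000 = $1,050/month.
At $14.74 per $1,000, that supports 1,050/14.74 × 1,000 ≈ $71,234 → $71,200.
LTV cap: 85% × $65,500 = $55,675 → $55,600.
Binding constraint: loan-to-value.

$55,600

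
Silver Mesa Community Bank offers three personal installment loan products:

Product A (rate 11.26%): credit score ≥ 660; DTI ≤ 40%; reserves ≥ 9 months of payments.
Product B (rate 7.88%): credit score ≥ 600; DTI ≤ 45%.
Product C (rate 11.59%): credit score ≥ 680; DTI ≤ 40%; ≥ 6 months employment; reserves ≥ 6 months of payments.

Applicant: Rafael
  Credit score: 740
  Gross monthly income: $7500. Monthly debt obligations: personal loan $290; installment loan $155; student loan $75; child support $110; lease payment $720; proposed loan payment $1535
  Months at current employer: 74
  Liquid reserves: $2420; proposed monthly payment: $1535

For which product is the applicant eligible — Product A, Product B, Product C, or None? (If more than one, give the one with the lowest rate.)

Total debts = (290 + 155 + 75 + 110 + 720 + 1,535) = 2,885; DTI = 2,885/7,500 = 38.5%.
Reserves = 2,420/1,535 = 1.6 months.
Product A: score 740 ≥ 660; DTI 38.5% ≤ 40%; reserves 1.6 < 9 mo → does not qualify.
Product B: score 740 ≥ 600; DTI 38.5% ≤ 45% → qualifies.
Product C: score 740 ≥ 680; DTI 38.5% ≤ 40%; employment 74 ≥ 6 mo; reserves 1.6 < 6 mo → does not qualify.

Product B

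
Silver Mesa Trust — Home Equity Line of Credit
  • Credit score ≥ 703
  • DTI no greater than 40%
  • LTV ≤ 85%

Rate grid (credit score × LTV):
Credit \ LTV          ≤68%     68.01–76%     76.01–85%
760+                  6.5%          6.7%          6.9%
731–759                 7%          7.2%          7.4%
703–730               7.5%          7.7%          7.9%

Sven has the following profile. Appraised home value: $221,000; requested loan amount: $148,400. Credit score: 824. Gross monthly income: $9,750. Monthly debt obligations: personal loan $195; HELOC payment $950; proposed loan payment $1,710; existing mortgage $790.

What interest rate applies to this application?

6.5%

Credit score 824 ≥ 703; Total monthly debts = (195 + 950 + 1,710 + 790) = 3,645. DTI: 3,645 ÷ 9,750 = 37.4%, within the 40% cap
LTV: 148,400 ÷ 221,000 = 67.1%, within 85% cap
Credit 824 → row 760+; LTV 67.1% → column ≤68%. Grid cell → 6.5%.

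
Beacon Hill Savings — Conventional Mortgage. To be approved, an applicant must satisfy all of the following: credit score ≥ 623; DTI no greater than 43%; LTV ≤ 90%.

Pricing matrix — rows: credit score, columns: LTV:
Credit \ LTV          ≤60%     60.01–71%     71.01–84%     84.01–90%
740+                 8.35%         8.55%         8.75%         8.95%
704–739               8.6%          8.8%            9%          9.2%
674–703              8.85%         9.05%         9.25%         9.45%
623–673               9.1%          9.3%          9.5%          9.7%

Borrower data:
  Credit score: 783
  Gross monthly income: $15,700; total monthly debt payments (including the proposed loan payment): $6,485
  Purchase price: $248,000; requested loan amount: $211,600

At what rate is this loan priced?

8.95%

Credit score 783 ≥ 623; DTI = 6,485/15,700 = 41.3% ≤ 43%
Loan-to-value = 211,600/248,000 = 85.3% — pass (90% max)
Credit 783 → row 740+; LTV 85.3% → column 84.01–90%. Grid cell → 8.95%.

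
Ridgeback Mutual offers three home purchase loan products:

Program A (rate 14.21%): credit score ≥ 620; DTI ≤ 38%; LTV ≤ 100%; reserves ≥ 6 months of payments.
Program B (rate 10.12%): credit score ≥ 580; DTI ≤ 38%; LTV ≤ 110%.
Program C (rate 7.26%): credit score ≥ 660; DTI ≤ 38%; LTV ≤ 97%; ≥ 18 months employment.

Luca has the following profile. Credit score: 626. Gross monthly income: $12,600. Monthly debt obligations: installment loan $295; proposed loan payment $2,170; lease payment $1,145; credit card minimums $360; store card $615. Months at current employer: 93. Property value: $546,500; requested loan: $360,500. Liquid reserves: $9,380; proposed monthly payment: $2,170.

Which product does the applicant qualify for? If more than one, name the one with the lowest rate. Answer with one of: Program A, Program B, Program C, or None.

Total debts = (295 + 2,170 + 1,145 + 360 + 615) = 4,585; DTI = 4,585/12,600 = 36.4%.
LTV = 360,500/546,500 = 66%.
Reserves = 9,380/2,170 = 4.3 months.
Program A: score 626 ≥ 620; DTI 36.4% ≤ 38%; LTV 66% ≤ 100%; reserves 4.3 < 6 mo → does not qualify.
Program B: score 626 ≥ 580; DTI 36.4% ≤ 38%; LTV 66% ≤ 110% → qualifies.
Program C: score 626 < 660; DTI 36.4% ≤ 38%; LTV 66% ≤ 97%; employment 93 ≥ 18 mo → does not qualify.

Program B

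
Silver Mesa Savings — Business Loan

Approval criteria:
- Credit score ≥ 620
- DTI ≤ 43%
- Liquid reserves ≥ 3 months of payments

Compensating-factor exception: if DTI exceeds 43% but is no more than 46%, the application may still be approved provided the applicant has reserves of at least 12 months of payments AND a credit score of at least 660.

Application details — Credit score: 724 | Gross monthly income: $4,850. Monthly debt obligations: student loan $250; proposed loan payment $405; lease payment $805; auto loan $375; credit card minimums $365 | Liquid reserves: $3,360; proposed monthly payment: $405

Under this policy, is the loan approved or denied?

Credit score 724 ≥ 620 (meets base)
Total debts = (250 + 405 + 805 + 375 + 365) = 2,200. DTI = 2,200/4,850 = 45.4% > 43% — standard DTI limit exceeded.
Liquid reserves cover 3,360/405 = 8.3 months — ≥ 3 required
DTI 45.4% is within the 43%–46% exception band; checking compensating factors.
Override check — reserves: 8.3 mo (short of 12); score: 724 (ok).
Override conditions not both satisfied; exception does not apply.

Denied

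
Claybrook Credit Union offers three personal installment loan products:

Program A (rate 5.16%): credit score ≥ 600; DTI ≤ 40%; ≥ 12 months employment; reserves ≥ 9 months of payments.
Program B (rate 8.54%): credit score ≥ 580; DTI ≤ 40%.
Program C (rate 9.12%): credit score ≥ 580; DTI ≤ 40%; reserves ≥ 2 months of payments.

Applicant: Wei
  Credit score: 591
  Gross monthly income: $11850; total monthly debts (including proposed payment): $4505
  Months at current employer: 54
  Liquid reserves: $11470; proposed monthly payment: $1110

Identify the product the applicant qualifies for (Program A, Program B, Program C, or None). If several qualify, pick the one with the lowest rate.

DTI = 4,505/11,850 = 38%.
Reserves = 11,470/1,110 = 10.3 months.
Program A: score 591 < 600; DTI 38% ≤ 40%; employment 54 ≥ 12 mo; reserves 10.3 ≥ 9 mo → does not qualify.
Program B: score 591 ≥ 580; DTI 38% ≤ 40% → qualifies.
Program C: score 591 ≥ 580; DTI 38% ≤ 40%; reserves 10.3 ≥ 2 mo → qualifies.
Qualifying: Program B, Program C. Lowest rate is 8.54% → Program B.

Program B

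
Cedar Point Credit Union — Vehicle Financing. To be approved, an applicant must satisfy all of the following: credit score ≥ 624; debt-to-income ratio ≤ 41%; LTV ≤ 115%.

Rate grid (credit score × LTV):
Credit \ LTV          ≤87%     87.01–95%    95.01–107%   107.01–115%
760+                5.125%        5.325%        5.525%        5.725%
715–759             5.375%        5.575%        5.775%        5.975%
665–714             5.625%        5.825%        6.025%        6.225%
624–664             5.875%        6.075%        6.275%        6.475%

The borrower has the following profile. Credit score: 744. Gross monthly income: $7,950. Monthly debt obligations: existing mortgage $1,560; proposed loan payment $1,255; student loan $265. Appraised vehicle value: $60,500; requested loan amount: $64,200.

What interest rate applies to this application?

Credit score 744 ≥ 624; Total monthly debts = (1,560 + 1,255 + 265) = 3,080. DTI: 3,080 ÷ 7,950 = 38.7%, within the 41% cap
LTV = 64,200/60,500 = 106.1% ≤ 115%
Score 744 is in the 715–759 band; LTV 106.1% is in the 95.01–107% band → 5.775%.

5.775%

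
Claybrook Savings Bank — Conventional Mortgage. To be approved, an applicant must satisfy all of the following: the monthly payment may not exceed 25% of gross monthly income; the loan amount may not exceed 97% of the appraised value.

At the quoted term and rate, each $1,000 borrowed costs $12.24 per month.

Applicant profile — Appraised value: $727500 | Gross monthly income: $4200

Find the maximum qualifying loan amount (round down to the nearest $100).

Payment cap: 25% × $4,200 = $1,050/month.
At $12.24 per $1,000, that supports 1,050/12.24 × 1,000 ≈ $85,784 → $85,700.
LTV cap: 97% × $727,500 = $705,675 → $705,600.
Binding constraint: payment-to-income.

$85,700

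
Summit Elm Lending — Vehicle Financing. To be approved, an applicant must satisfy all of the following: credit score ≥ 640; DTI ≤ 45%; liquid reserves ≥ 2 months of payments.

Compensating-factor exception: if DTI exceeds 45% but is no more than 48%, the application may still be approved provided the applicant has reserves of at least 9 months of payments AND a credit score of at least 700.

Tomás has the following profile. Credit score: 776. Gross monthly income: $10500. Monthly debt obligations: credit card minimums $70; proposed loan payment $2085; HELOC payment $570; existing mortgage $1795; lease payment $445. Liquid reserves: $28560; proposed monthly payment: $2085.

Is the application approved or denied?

Credit score 776 ≥ 640 (meets base)
Total debts = (70 + 2,085 + 570 + 1,795 + 445) = 4,965. DTI: 4,965 ÷ 10,500 = 47.3%, over the 45% base limit.
Liquid reserves cover 28,560/2,085 = 13.7 months — ≥ 2 required
47.3% falls in the override range (45%–48%), so the compensating-factor test applies.
Override check — reserves: 13.7 mo (ok); score: 776 (ok).
Both compensating conditions met → exception applies.

Approved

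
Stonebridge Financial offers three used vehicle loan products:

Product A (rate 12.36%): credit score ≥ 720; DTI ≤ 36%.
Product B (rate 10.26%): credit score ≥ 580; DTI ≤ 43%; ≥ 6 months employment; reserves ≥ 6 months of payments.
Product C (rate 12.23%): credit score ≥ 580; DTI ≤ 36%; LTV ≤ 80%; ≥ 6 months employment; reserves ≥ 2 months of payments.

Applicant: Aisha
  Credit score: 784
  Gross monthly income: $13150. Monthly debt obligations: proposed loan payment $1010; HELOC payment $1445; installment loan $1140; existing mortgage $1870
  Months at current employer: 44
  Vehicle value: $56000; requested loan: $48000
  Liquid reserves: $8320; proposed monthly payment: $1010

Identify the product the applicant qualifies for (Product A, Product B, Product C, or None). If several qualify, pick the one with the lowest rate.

Total debts = (1,010 + 1,445 + 1,140 + 1,870) = 5,465; DTI = 5,465/13,150 = 41.6%.
LTV = 48,000/56,000 = 85.7%.
Reserves = 8,320/1,010 = 8.2 months.
Product A: score 784 ≥ 720; DTI 41.6% > 36% → does not qualify.
Product B: score 784 ≥ 580; DTI 41.6% ≤ 43%; employment 44 ≥ 6 mo; reserves 8.2 ≥ 6 mo → qualifies.
Product C: score 784 ≥ 580; DTI 41.6% > 36%; LTV 85.7% > 80%; employment 44 ≥ 6 mo; reserves 8.2 ≥ 2 mo → does not qualify.

Product B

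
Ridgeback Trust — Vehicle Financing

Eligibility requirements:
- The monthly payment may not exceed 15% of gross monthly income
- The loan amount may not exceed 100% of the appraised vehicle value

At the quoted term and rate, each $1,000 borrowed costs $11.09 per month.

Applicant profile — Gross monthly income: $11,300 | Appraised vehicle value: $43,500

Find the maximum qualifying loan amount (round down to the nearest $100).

Payment cap: 15% × $11,300 = $1,695/month.
At $11.09 per $1,000, that supports 1,695/11.09 × 1,000 ≈ $152,840 → $152,800.
LTV cap: 100% × $43,500 = $43,500 → $43,500.
Binding constraint: loan-to-value.

$43,500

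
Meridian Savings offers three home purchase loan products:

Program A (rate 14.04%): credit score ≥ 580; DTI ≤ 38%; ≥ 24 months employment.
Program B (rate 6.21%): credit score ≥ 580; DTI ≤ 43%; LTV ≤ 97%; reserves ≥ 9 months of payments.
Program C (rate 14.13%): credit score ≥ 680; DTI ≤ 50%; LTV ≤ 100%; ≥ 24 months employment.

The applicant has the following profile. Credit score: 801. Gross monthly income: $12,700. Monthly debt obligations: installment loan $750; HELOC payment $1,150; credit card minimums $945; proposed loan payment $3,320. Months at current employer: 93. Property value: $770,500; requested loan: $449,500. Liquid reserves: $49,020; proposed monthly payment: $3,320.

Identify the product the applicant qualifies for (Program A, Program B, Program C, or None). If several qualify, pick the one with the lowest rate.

Program C

Total debts = (750 + 1,150 + 945 + 3,320) = 6,165; DTI = 6,165/12,700 = 48.5%.
LTV = 449,500/770,500 = 58.3%.
Reserves = 49,020/3,320 = 14.8 months.
Program A: score 801 ≥ 580; DTI 48.5% > 38%; employment 93 ≥ 24 mo → does not qualify.
Program B: score 801 ≥ 580; DTI 48.5% > 43%; LTV 58.3% ≤ 97%; reserves 14.8 ≥ 9 mo → does not qualify.
Program C: score 801 ≥ 680; DTI 48.5% ≤ 50%; LTV 58.3% ≤ 100%; employment 93 ≥ 24 mo → qualifies.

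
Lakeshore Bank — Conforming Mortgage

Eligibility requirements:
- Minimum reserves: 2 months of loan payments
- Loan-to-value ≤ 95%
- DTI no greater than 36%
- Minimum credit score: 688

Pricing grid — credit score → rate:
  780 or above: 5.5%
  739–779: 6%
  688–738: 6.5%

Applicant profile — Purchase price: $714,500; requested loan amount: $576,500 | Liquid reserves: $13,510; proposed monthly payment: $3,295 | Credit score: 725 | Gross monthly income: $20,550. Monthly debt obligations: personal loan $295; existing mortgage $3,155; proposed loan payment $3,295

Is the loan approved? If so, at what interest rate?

Approved at 6.5%

Credit score 725 ≥ 688 (meets minimum)
Loan-to-value = 576,500/714,500 = 80.7% — pass (95% max)
Total monthly debts = (295 + 3,155 + 3,295) = 6,745. Debt-to-income = 6,745/20,550 = 32.8% — meets 36% limit
Liquid reserves cover 13,510/3,295 = 4.1 months — ≥ 2 required
All requirements met. Score 725 falls in the 688–738 tier → 6.5%.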